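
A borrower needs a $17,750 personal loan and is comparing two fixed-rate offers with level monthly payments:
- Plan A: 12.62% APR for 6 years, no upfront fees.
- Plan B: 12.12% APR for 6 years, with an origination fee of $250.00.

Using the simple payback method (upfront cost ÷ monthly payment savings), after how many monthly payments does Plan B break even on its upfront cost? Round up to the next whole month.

54 months

Plan A: monthly rate = 12.62%/12 = 0.0105167; payment = 17,750 × 0.0105167 / (1 − (1+0.0105167)^−72) = $352.77.
Plan B: at 12.12% the monthly rate is 0.0101000, so the payment is 17,750 × 0.0101000 / (1 − 1.0101000^−72) = $348.12.
Monthly savings = $352.77 − $348.12 = $4.65.
Break-even = $250.00 / $4.65 = 53.76 → 54 months.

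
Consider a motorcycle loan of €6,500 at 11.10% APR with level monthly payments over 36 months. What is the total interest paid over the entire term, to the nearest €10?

At 11.10% the monthly rate is 0.0092500, so the payment is 6,500 × 0.0092500 / (1 − 1.0092500^−36) = €213.11.
Total paid = 36 × €213.11 = €7,671.96; interest = €7,671.96 − €6,500 = €1,171.96.

€1,170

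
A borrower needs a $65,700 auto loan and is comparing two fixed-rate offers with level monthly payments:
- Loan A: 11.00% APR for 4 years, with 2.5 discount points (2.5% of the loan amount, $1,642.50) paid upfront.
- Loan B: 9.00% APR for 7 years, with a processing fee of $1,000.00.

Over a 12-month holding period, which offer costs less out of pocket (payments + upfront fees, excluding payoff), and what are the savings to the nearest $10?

Loan A: at 11.00% the monthly rate is 0.0091667, so the payment is 65,700 × 0.0091667 / (1 − 1.0091667^−48) = $1,698.05.
Loan B: at 9.00% the monthly rate is 0.0075000, so the payment is 65,700 × 0.0075000 / (1 − 1.0075000^−84) = $1,057.05.
Over 12 months: Loan A costs 12 × $1,698.05 + $1,642.50 = $22,019.10; Loan B costs 12 × $1,057.05 + $1,000.00 = $13,684.60.
Loan B is cheaper by $22,019.10 − $13,684.60 = $8,334.50.

Loan B by $8,330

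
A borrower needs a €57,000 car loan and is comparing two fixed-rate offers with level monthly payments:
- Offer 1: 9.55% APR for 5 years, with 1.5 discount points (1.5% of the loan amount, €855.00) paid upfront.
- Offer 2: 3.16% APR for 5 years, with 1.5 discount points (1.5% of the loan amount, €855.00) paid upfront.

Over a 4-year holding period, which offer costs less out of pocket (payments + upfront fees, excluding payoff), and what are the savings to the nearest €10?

Offer 1: at 9.55% the monthly rate is 0.0079583, so the payment is 57,000 × 0.0079583 / (1 − 1.0079583^−60) = €1,198.50.
Offer 2: at 3.16% the monthly rate is 0.0026333, so the payment is 57,000 × 0.0026333 / (1 − 1.0026333^−60) = €1,028.27.
Over 48 months: Offer 1 costs 48 × €1,198.50 + €855.00 = €58,383.00; Offer 2 costs 48 × €1,028.27 + €855.00 = €50,211.96.
Offer 2 is cheaper by €58,383.00 − €50,211.96 = €8,171.04.

Offer 2 by €8,170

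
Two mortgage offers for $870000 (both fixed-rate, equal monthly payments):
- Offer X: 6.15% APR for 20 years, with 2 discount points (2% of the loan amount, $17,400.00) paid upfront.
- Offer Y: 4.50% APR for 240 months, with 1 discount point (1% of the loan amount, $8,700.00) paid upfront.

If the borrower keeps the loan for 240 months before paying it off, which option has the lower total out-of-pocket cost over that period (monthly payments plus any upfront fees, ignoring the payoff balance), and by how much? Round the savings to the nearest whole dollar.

Offer Y by $201,761

Offer X: at 6.15% the monthly rate is 0.0051250, so the payment is 870,000 × 0.0051250 / (1 − 1.0051250^−240) = $6,308.47.
Offer Y: monthly rate = 4.5%/12 = 0.0037500; payment = 870,000 × 0.0037500 / (1 − (1+0.0037500)^−240) = $5,504.05.
Over 240 months: Offer X costs 240 × $6,308.47 + $17,400.00 = $1,531,432.80; Offer Y costs 240 × $5,504.05 + $8,700.00 = $1,329,672.00.
Offer Y is cheaper by $1,531,432.80 − $1,329,672.00 = $201,760.80.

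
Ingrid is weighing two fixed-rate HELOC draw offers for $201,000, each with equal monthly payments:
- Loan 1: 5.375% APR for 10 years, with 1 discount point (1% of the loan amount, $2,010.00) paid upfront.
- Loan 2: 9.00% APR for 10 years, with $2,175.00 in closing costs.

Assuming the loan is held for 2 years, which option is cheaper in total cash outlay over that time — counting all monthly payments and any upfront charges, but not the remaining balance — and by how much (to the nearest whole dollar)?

Loan 1: monthly rate = 5.375%/12 = 0.0044792; payment = 201,000 × 0.0044792 / (1 − (1+0.0044792)^−120) = $2,168.95.
Loan 2: monthly rate = 9%/12 = 0.0075000; payment = 201,000 × 0.0075000 / (1 − (1+0.0075000)^−120) = $2,546.18.
Over 24 months: Loan 1 costs 24 × $2,168.95 + $2,010.00 = $54,064.80; Loan 2 costs 24 × $2,546.18 + $2,175.00 = $63,283.32.
Loan 1 is cheaper by $63,283.32 − $54,064.80 = $9,218.52.

Loan 1 by $9,219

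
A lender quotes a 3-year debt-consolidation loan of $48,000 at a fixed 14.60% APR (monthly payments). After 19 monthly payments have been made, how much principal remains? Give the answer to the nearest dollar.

With monthly rate i = 14.6%/12 = 0.0121667, the balance after k of n payments is P · [(1+i)^n − (1+i)^k] / [(1+i)^n − 1].
(1+0.0121667)^36 = 1.54551458 and (1+0.0121667)^19 = 1.25831271, so the balance is 48,000 × (1.54551458 − 1.25831271) / (1.54551458 − 1) = $25,270.98.

$25,271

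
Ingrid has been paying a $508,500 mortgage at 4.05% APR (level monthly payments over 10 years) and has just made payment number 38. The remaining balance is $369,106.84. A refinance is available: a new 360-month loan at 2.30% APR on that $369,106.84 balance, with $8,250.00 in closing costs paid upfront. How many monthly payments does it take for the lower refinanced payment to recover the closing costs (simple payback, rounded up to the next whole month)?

Current payment = 508,500 × 4.05%/12 / (1 − (1+0.0033750)^−120) = $5,160.41.
Refinanced payment = 369,106.84 × 0.0019167 / (1 − (1+0.0019167)^−360) = $1,420.33.
Monthly savings = $5,160.41 − $1,420.33 = $3,740.08.
Break-even = $8,250.00 / $3,740.08 = 2.21 → 3 months.

3 months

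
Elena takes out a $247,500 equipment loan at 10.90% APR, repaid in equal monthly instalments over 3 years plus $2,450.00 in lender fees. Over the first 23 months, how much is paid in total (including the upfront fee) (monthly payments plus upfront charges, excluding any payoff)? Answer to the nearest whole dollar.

At 10.90% the monthly rate is 0.0090833, so the payment is 247,500 × 0.0090833 / (1 − 1.0090833^−36) = $8,091.12.
Total outlay = 23 × $8,091.12 + $2,450.00 = $188,545.76.

$188,546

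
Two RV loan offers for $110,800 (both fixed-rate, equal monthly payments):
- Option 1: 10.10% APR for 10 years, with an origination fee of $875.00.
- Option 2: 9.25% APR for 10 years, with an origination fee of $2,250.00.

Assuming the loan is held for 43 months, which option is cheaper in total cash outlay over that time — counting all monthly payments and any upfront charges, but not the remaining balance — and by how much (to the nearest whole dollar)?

Option 1: at 10.10% the monthly rate is 0.0084167, so the payment is 110,800 × 0.0084167 / (1 − 1.0084167^−120) = $1,470.37.
Option 2: at 9.25% the monthly rate is 0.0077083, so the payment is 110,800 × 0.0077083 / (1 − 1.0077083^−120) = $1,418.60.
Over 43 months: Option 1 costs 43 × $1,470.37 + $875.00 = $64,100.91; Option 2 costs 43 × $1,418.60 + $2,250.00 = $63,249.80.
Option 2 is cheaper by $64,100.91 − $63,249.80 = $851.11.

Option 2 by $851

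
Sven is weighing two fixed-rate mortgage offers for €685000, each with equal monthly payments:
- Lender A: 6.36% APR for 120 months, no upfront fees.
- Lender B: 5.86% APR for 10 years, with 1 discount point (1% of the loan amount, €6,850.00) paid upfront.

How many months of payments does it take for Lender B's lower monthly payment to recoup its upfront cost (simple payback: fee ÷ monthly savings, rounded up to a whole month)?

40 months

Lender A: at 6.36% the monthly rate is 0.0053000, so the payment is 685,000 × 0.0053000 / (1 − 1.0053000^−120) = €7,729.33.
Lender B: monthly rate = 5.86%/12 = 0.0048833; payment = 685,000 × 0.0048833 / (1 − (1+0.0048833)^−120) = €7,556.83.
Monthly savings = €7,729.33 − €7,556.83 = €172.50.
Break-even = €6,850.00 / €172.50 = 39.71 → 40 months.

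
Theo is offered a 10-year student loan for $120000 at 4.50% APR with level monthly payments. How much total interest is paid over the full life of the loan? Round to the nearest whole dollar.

At 4.50% the monthly rate is 0.0037500, so the payment is 120,000 × 0.0037500 / (1 − 1.0037500^−120) = $1,243.66.
Total paid = 120 × $1,243.66 = $149,239.20; interest = $149,239.20 − $120,000 = $29,239.20.

$29,239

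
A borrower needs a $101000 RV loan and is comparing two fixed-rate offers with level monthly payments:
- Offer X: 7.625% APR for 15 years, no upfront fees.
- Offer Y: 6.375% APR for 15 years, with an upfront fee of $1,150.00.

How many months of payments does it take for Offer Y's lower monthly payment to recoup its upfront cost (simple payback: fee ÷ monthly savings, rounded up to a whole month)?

Offer X: at 7.625% the monthly rate is 0.0063542, so the payment is 101,000 × 0.0063542 / (1 − 1.0063542^−180) = $943.47.
Offer Y: at 6.375% the monthly rate is 0.0053125, so the payment is 101,000 × 0.0053125 / (1 − 1.0053125^−180) = $872.89.
Monthly savings = $943.47 − $872.89 = $70.58.
Break-even = $1,150.00 / $70.58 = 16.29 → 17 months.

17 months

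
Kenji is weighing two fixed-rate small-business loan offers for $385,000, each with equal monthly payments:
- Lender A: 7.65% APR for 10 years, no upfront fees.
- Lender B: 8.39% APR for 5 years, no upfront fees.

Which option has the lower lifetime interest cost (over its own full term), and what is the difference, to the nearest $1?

Lender B by $79,318

Lender A: monthly rate = 7.65%/12 = 0.0063750; payment = 385,000 × 0.0063750 / (1 − (1+0.0063750)^−120) = $4,600.22.
Total interest on Lender A = 120 × $4,600.22 − $385,000 = $167,026.40.
Lender B: at 8.39% the monthly rate is 0.0069917, so the payment is 385,000 × 0.0069917 / (1 − 1.0069917^−60) = $7,878.47.
Total interest on Lender B = 60 × $7,878.47 − $385,000 = $87,708.20.
Lender B is lower by $79,318.20.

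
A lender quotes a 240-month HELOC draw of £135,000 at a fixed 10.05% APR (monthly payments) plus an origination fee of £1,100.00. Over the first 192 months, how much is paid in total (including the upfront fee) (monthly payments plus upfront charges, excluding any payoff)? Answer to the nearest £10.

£252,090

At 10.05% the monthly rate is 0.0083750, so the payment is 135,000 × 0.0083750 / (1 − 1.0083750^−240) = £1,307.25.
Total outlay = 192 × £1,307.25 + £1,100.00 = £252,092.00.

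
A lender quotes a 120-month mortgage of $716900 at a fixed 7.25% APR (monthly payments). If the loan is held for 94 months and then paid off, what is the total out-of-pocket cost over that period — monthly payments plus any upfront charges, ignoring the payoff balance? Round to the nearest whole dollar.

At 7.25% the monthly rate is 0.0060417, so the payment is 716,900 × 0.0060417 / (1 − 1.0060417^−120) = $8,416.48.
Total outlay = 94 × $8,416.48 = $791,149.12.

$791,149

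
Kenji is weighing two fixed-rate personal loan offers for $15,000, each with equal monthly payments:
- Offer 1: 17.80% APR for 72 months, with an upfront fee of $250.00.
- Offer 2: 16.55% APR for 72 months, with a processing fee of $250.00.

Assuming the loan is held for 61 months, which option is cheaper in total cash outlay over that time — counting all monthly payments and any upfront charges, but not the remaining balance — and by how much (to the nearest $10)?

Offer 2 by $640

Offer 1: at 17.80% the monthly rate is 0.0148333, so the payment is 15,000 × 0.0148333 / (1 − 1.0148333^−72) = $340.42.
Offer 2: at 16.55% the monthly rate is 0.0137917, so the payment is 15,000 × 0.0137917 / (1 − 1.0137917^−72) = $329.94.
Over 61 months: Offer 1 costs 61 × $340.42 + $250.00 = $21,015.62; Offer 2 costs 61 × $329.94 + $250.00 = $20,376.34.
Offer 2 is cheaper by $21,015.62 − $20,376.34 = $639.28.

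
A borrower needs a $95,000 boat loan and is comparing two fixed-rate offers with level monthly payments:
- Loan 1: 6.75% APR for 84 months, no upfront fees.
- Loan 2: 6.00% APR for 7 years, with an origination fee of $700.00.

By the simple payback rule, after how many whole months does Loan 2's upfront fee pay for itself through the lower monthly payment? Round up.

21 months

Loan 1: monthly rate = 6.75%/12 = 0.0056250; payment = 95,000 × 0.0056250 / (1 − (1+0.0056250)^−84) = $1,422.22.
Loan 2: at 6.00% the monthly rate is 0.0050000, so the payment is 95,000 × 0.0050000 / (1 − 1.0050000^−84) = $1,387.81.
Monthly savings = $1,422.22 − $1,387.81 = $34.41.
Break-even = $700.00 / $34.41 = 20.34 → 21 months.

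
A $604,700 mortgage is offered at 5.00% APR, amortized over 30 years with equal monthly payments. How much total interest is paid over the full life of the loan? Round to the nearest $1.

$563,918

Monthly rate = 5%/12 = 0.0041667; payment = 604,700 × 0.0041667 / (1 − (1+0.0041667)^−360) = $3,246.16.
Total paid = 360 × $3,246.16 = $1,168,617.60; interest = $1,168,617.60 − $604,700 = $563,917.60.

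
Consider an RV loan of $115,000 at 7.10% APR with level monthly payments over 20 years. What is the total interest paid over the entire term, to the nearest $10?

$100,640

Monthly rate = 7.1%/12 = 0.0059167; payment = 115,000 × 0.0059167 / (1 − (1+0.0059167)^−240) = $898.51.
Total paid = 240 × $898.51 = $215,642.40; interest = $215,642.40 − $115,000 = $100,642.40.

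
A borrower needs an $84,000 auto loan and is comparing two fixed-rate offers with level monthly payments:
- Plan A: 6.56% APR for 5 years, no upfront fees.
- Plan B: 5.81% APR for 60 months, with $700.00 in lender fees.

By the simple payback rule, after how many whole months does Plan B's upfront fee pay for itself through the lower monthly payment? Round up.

Plan A: monthly rate = 6.56%/12 = 0.0054667; payment = 84,000 × 0.0054667 / (1 − (1+0.0054667)^−60) = $1,645.92.
Plan B: at 5.81% the monthly rate is 0.0048417, so the payment is 84,000 × 0.0048417 / (1 − 1.0048417^−60) = $1,616.54.
Monthly savings = $1,645.92 − $1,616.54 = $29.38.
Break-even = $700.00 / $29.38 = 23.83 → 24 months.

24 months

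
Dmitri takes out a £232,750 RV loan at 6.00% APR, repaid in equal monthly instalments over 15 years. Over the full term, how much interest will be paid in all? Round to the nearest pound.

At 6.00% the monthly rate is 0.0050000, so the payment is 232,750 × 0.0050000 / (1 − 1.0050000^−180) = £1,964.08.
Total paid = 180 × £1,964.08 = £353,534.40; interest = £353,534.40 − £232,750 = £120,784.40.

£120,784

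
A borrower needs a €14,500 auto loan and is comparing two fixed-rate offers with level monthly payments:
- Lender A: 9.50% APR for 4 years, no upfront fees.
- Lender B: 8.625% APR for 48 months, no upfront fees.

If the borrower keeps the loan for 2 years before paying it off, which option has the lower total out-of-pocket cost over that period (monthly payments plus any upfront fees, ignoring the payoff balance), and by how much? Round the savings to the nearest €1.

Lender A: monthly rate = 9.5%/12 = 0.0079167; payment = 14,500 × 0.0079167 / (1 − (1+0.0079167)^−48) = €364.29.
Lender B: monthly rate = 8.625%/12 = 0.0071875; payment = 14,500 × 0.0071875 / (1 − (1+0.0071875)^−48) = €358.26.
Over 24 months: Lender A costs 24 × €364.29 = €8,742.96; Lender B costs 24 × €358.26 = €8,598.24.
Lender B is cheaper by €8,742.96 − €8,598.24 = €144.72.

Lender B by €145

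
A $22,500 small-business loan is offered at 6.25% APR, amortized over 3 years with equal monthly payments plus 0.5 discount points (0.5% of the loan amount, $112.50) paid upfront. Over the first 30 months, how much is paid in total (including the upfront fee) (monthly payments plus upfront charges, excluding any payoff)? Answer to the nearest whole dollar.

$20,724

Monthly rate = 6.25%/12 = 0.0052083; payment = 22,500 × 0.0052083 / (1 − (1+0.0052083)^−36) = $687.05.
Total outlay = 30 × $687.05 + $112.50 = $20,724.00.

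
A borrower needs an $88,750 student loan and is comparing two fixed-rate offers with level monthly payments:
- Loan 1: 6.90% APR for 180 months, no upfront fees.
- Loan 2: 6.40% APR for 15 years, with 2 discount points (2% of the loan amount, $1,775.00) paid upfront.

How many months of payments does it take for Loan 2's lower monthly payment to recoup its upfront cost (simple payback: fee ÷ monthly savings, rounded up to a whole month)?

73 months

Loan 1: at 6.90% the monthly rate is 0.0057500, so the payment is 88,750 × 0.0057500 / (1 − 1.0057500^−180) = $792.76.
Loan 2: at 6.40% the monthly rate is 0.0053333, so the payment is 88,750 × 0.0053333 / (1 − 1.0053333^−180) = $768.24.
Monthly savings = $792.76 − $768.24 = $24.52.
Break-even = $1,775.00 / $24.52 = 72.39 → 73 months.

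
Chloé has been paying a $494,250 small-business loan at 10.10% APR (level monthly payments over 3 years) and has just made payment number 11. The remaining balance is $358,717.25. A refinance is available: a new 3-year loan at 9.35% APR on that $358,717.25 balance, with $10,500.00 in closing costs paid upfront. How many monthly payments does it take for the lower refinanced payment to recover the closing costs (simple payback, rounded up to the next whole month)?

Current payment = 494,250 × 10.1%/12 / (1 − (1+0.0084167)^−36) = $15,971.27.
Refinanced payment = 358,717.25 × 0.0077917 / (1 − (1+0.0077917)^−36) = $11,465.64.
Monthly savings = $15,971.27 − $11,465.64 = $4,505.63.
Break-even = $10,500.00 / $4,505.63 = 2.33 → 3 months.

3 months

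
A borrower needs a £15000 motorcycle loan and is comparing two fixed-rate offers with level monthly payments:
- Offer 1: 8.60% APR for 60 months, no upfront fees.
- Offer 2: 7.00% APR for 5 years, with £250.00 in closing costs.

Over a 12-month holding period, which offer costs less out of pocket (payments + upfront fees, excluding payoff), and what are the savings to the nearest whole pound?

Offer 1 by £113

Offer 1: at 8.60% the monthly rate is 0.0071667, so the payment is 15,000 × 0.0071667 / (1 − 1.0071667^−60) = £308.47.
Offer 2: at 7.00% the monthly rate is 0.0058333, so the payment is 15,000 × 0.0058333 / (1 − 1.0058333^−60) = £297.02.
Over 12 months: Offer 1 costs 12 × £308.47 = £3,701.64; Offer 2 costs 12 × £297.02 + £250.00 = £3,814.24.
Offer 1 is cheaper by £3,814.24 − £3,701.64 = £112.60.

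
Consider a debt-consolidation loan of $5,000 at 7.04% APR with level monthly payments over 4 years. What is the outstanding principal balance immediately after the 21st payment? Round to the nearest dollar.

With monthly rate i = 7.04%/12 = 0.0058667, the balance after k of n payments is P · [(1+i)^n − (1+i)^k] / [(1+i)^n − 1].
(1+0.0058667)^48 = 1.32415854 and (1+0.0058667)^21 = 1.13070352, so the balance is 5,000 × (1.32415854 − 1.13070352) / (1.32415854 − 1) = $2,983.96.

$2,984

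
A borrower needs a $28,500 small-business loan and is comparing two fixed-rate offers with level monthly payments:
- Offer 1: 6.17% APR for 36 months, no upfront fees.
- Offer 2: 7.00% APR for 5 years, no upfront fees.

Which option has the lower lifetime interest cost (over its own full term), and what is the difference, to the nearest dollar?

Offer 1 by $2,568

Offer 1: monthly rate = 6.17%/12 = 0.0051417; payment = 28,500 × 0.0051417 / (1 − (1+0.0051417)^−36) = $869.22.
Total interest on Offer 1 = 36 × $869.22 − $28,500 = $2,791.92.
Offer 2: at 7.00% the monthly rate is 0.0058333, so the payment is 28,500 × 0.0058333 / (1 − 1.0058333^−60) = $564.33.
Total interest on Offer 2 = 60 × $564.33 − $28,500 = $5,359.80.
Offer 1 is lower by $2,567.88.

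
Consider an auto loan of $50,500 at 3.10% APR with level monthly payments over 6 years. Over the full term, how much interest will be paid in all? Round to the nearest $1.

Monthly rate = 3.1%/12 = 0.0025833; payment = 50,500 × 0.0025833 / (1 − (1+0.0025833)^−72) = $769.54.
Total paid = 72 × $769.54 = $55,406.88; interest = $55,406.88 − $50,500 = $4,906.88.

$4,907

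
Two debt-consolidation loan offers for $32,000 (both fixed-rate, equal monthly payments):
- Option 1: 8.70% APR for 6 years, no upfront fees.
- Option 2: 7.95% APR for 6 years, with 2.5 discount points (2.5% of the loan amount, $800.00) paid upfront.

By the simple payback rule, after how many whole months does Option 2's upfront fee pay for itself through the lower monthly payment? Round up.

Option 1: at 8.70% the monthly rate is 0.0072500, so the payment is 32,000 × 0.0072500 / (1 − 1.0072500^−72) = $572.06.
Option 2: at 7.95% the monthly rate is 0.0066250, so the payment is 32,000 × 0.0066250 / (1 − 1.0066250^−72) = $560.28.
Monthly savings = $572.06 − $560.28 = $11.78.
Break-even = $800.00 / $11.78 = 67.91 → 68 months.

68 months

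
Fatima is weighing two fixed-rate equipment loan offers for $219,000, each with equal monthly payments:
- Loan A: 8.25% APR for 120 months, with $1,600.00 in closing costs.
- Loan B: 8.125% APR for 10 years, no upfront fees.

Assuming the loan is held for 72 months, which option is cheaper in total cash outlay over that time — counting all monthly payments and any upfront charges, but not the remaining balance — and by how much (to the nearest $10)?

Loan B by $2,650

Loan A: monthly rate = 8.25%/12 = 0.0068750; payment = 219,000 × 0.0068750 / (1 − (1+0.0068750)^−120) = $2,686.09.
Loan B: monthly rate = 8.125%/12 = 0.0067708; payment = 219,000 × 0.0067708 / (1 − (1+0.0067708)^−120) = $2,671.56.
Over 72 months: Loan A costs 72 × $2,686.09 + $1,600.00 = $194,998.48; Loan B costs 72 × $2,671.56 = $192,352.32.
Loan B is cheaper by $194,998.48 − $192,352.32 = $2,646.16.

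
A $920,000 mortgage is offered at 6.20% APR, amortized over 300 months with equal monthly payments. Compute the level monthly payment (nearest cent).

Monthly rate = 6.2%/12 = 0.0051667; payment = 920,000 × 0.0051667 / (1 − (1+0.0051667)^−300) = $6,040.56.

$6,040.56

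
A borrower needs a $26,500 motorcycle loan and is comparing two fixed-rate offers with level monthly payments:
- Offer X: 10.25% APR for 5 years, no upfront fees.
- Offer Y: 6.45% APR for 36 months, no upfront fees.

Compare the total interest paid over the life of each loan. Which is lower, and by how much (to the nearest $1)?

Offer Y by $4,761

Offer X: at 10.25% the monthly rate is 0.0085417, so the payment is 26,500 × 0.0085417 / (1 − 1.0085417^−60) = $566.31.
Total interest on Offer X = 60 × $566.31 − $26,500 = $7,478.60.
Offer Y: at 6.45% the monthly rate is 0.0053750, so the payment is 26,500 × 0.0053750 / (1 − 1.0053750^−36) = $811.60.
Total interest on Offer Y = 36 × $811.60 − $26,500 = $2,717.60.
Offer Y is lower by $4,761.00.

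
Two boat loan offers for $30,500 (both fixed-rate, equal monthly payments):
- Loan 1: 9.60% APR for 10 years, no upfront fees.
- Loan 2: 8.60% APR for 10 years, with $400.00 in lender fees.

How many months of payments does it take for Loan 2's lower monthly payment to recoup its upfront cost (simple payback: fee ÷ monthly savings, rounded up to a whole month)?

Loan 1: at 9.60% the monthly rate is 0.0080000, so the payment is 30,500 × 0.0080000 / (1 − 1.0080000^−120) = $396.33.
Loan 2: monthly rate = 8.6%/12 = 0.0071667; payment = 30,500 × 0.0071667 / (1 − (1+0.0071667)^−120) = $379.79.
Monthly savings = $396.33 − $379.79 = $16.54.
Break-even = $400.00 / $16.54 = 24.18 → 25 months.

25 months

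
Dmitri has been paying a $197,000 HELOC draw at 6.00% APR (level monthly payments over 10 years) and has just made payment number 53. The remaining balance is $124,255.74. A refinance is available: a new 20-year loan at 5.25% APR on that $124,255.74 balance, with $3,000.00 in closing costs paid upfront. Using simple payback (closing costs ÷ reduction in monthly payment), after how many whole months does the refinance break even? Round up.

Current payment = 197,000 × 6%/12 / (1 − (1+0.0050000)^−120) = $2,187.10.
Refinanced payment = 124,255.74 × 0.0043750 / (1 − (1+0.0043750)^−240) = $837.29.
Monthly savings = $2,187.10 − $837.29 = $1,349.81.
Break-even = $3,000.00 / $1,349.81 = 2.22 → 3 months.

3 months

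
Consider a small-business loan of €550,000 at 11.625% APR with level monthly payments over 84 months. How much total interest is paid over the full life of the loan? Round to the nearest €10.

€256,320

At 11.625% the monthly rate is 0.0096875, so the payment is 550,000 × 0.0096875 / (1 − 1.0096875^−84) = €9,599.05.
Total paid = 84 × €9,599.05 = €806,320.20; interest = €806,320.20 − €550,000 = €256,320.20.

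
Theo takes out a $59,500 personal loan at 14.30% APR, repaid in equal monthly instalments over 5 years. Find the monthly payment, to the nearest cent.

Monthly rate = 14.3%/12 = 0.0119167; payment = 59,500 × 0.0119167 / (1 − (1+0.0119167)^−60) = $1,393.73.

$1,393.73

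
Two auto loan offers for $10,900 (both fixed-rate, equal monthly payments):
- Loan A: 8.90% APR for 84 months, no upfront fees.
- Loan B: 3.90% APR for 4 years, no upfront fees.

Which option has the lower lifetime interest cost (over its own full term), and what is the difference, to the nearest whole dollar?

Loan A: monthly rate = 8.9%/12 = 0.0074167; payment = 10,900 × 0.0074167 / (1 − (1+0.0074167)^−84) = $174.82.
Total interest on Loan A = 84 × $174.82 − $10,900 = $3,784.88.
Loan B: at 3.90% the monthly rate is 0.0032500, so the payment is 10,900 × 0.0032500 / (1 − 1.0032500^−48) = $245.62.
Total interest on Loan B = 48 × $245.62 − $10,900 = $889.76.
Loan B is lower by $2,895.12.

Loan B by $2,895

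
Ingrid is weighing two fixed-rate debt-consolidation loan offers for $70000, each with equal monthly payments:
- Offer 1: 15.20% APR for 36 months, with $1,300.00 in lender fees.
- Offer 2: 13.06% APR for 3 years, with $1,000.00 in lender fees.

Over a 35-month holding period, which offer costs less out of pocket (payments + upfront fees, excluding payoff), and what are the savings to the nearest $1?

Offer 2 by $2,849

Offer 1: monthly rate = 15.2%/12 = 0.0126667; payment = 70,000 × 0.0126667 / (1 − (1+0.0126667)^−36) = $2,433.43.
Offer 2: at 13.06% the monthly rate is 0.0108833, so the payment is 70,000 × 0.0108833 / (1 − 1.0108833^−36) = $2,360.60.
Over 35 months: Offer 1 costs 35 × $2,433.43 + $1,300.00 = $86,470.05; Offer 2 costs 35 × $2,360.60 + $1,000.00 = $83,621.00.
Offer 2 is cheaper by $86,470.05 − $83,621.00 = $2,849.05.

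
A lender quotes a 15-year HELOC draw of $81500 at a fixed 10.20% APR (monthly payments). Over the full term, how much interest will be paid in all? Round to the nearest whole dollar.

$77,944

Monthly rate = 10.2%/12 = 0.0085000; payment = 81,500 × 0.0085000 / (1 − (1+0.0085000)^−180) = $885.80.
Total paid = 180 × $885.80 = $159,444.00; interest = $159,444.00 − $81,500 = $77,944.00.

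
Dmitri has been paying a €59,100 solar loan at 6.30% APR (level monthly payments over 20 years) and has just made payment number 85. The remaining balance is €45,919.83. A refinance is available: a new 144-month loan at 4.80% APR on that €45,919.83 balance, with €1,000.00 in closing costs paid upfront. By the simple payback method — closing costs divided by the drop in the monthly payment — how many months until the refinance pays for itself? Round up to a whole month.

Current payment = 59,100 × 6.3%/12 / (1 − (1+0.0052500)^−240) = €433.70.
Refinanced payment = 45,919.83 × 0.0040000 / (1 − (1+0.0040000)^−144) = €420.12.
Monthly savings = €433.70 − €420.12 = €13.58.
Break-even = €1,000.00 / €13.58 = 73.64 → 74 months.

74 months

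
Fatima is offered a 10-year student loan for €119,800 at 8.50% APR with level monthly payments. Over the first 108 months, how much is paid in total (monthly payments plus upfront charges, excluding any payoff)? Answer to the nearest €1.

€160,418

Monthly rate = 8.5%/12 = 0.0070833; payment = 119,800 × 0.0070833 / (1 − (1+0.0070833)^−120) = €1,485.35.
Total outlay = 108 × €1,485.35 = €160,417.80.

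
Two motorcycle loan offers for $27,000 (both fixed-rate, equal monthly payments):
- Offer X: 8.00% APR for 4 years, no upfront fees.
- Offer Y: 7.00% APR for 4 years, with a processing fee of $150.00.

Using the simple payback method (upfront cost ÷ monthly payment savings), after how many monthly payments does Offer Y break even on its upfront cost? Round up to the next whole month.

Offer X: at 8.00% the monthly rate is 0.0066667, so the payment is 27,000 × 0.0066667 / (1 − 1.0066667^−48) = $659.15.
Offer Y: monthly rate = 7%/12 = 0.0058333; payment = 27,000 × 0.0058333 / (1 − (1+0.0058333)^−48) = $646.55.
Monthly savings = $659.15 − $646.55 = $12.60.
Break-even = $150.00 / $12.60 = 11.90 → 12 months.

12 months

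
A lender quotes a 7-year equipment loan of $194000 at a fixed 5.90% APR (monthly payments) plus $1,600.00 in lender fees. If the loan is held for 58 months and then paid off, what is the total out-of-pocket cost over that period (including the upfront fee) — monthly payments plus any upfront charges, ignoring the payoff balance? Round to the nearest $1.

$165,437

At 5.90% the monthly rate is 0.0049167, so the payment is 194,000 × 0.0049167 / (1 − 1.0049167^−84) = $2,824.77.
Total outlay = 58 × $2,824.77 + $1,600.00 = $165,436.66.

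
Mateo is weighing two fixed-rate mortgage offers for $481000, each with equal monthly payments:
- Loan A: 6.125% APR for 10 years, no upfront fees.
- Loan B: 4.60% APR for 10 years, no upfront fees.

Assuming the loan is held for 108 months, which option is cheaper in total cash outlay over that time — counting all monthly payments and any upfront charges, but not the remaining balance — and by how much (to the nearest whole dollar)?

Loan B by $39,107

Loan A: at 6.125% the monthly rate is 0.0051042, so the payment is 481,000 × 0.0051042 / (1 − 1.0051042^−120) = $5,370.33.
Loan B: monthly rate = 4.6%/12 = 0.0038333; payment = 481,000 × 0.0038333 / (1 − (1+0.0038333)^−120) = $5,008.23.
Over 108 months: Loan A costs 108 × $5,370.33 = $579,995.64; Loan B costs 108 × $5,008.23 = $540,888.84.
Loan B is cheaper by $579,995.64 − $540,888.84 = $39,106.80.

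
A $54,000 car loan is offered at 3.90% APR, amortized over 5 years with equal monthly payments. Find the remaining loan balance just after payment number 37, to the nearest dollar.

$21,951

With monthly rate i = 3.9%/12 = 0.0032500, the balance after k of n payments is P · [(1+i)^n − (1+i)^k] / [(1+i)^n − 1].
(1+0.0032500)^60 = 1.21492678 and (1+0.0032500)^37 = 1.12755888, so the balance is 54,000 × (1.21492678 − 1.12755888) / (1.21492678 − 1) = $21,951.04.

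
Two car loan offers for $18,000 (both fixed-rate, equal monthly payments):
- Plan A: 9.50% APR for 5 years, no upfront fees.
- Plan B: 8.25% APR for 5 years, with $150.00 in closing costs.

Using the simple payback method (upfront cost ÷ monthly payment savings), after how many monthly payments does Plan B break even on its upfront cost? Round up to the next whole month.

Plan A: at 9.50% the monthly rate is 0.0079167, so the payment is 18,000 × 0.0079167 / (1 − 1.0079167^−60) = $378.03.
Plan B: at 8.25% the monthly rate is 0.0068750, so the payment is 18,000 × 0.0068750 / (1 − 1.0068750^−60) = $367.13.
Monthly savings = $378.03 − $367.13 = $10.90.
Break-even = $150.00 / $10.90 = 13.76 → 14 months.

14 months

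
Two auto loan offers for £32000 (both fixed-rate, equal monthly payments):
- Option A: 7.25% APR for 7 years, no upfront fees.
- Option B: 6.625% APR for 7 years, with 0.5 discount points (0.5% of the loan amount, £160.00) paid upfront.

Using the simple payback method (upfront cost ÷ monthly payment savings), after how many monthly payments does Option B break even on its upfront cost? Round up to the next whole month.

17 months

Option A: at 7.25% the monthly rate is 0.0060417, so the payment is 32,000 × 0.0060417 / (1 − 1.0060417^−84) = £486.89.
Option B: monthly rate = 6.625%/12 = 0.0055208; payment = 32,000 × 0.0055208 / (1 − (1+0.0055208)^−84) = £477.12.
Monthly savings = £486.89 − £477.12 = £9.77.
Break-even = £160.00 / £9.77 = 16.38 → 17 months.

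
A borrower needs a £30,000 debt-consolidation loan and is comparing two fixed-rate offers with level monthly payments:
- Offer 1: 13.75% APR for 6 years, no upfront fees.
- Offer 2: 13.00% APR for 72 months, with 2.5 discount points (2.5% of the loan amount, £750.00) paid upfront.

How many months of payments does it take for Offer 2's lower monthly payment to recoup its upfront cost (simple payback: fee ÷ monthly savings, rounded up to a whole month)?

Offer 1: monthly rate = 13.75%/12 = 0.0114583; payment = 30,000 × 0.0114583 / (1 − (1+0.0114583)^−72) = £614.16.
Offer 2: at 13.00% the monthly rate is 0.0108333, so the payment is 30,000 × 0.0108333 / (1 − 1.0108333^−72) = £602.22.
Monthly savings = £614.16 − £602.22 = £11.94.
Break-even = £750.00 / £11.94 = 62.81 → 63 months.

63 months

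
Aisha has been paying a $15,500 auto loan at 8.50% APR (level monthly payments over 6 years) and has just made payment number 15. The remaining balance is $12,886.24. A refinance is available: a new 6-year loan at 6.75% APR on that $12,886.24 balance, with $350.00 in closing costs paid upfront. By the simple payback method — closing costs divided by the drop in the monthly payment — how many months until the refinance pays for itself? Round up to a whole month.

Current payment = 15,500 × 8.5%/12 / (1 − (1+0.0070833)^−72) = $275.56.
Refinanced payment = 12,886.24 × 0.0056250 / (1 − (1+0.0056250)^−72) = $218.15.
Monthly savings = $275.56 − $218.15 = $57.41.
Break-even = $350.00 / $57.41 = 6.10 → 7 months.

7 months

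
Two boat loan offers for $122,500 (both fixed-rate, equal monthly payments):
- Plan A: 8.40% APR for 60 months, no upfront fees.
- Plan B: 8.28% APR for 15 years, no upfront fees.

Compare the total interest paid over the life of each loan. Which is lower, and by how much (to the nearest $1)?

Plan A: at 8.40% the monthly rate is 0.0070000, so the payment is 122,500 × 0.0070000 / (1 − 1.0070000^−60) = $2,507.38.
Total interest on Plan A = 60 × $2,507.38 − $122,500 = $27,942.80.
Plan B: monthly rate = 8.28%/12 = 0.0069000; payment = 122,500 × 0.0069000 / (1 − (1+0.0069000)^−180) = $1,190.56.
Total interest on Plan B = 180 × $1,190.56 − $122,500 = $91,800.80.
Plan A is lower by $63,858.00.

Plan A by $63,858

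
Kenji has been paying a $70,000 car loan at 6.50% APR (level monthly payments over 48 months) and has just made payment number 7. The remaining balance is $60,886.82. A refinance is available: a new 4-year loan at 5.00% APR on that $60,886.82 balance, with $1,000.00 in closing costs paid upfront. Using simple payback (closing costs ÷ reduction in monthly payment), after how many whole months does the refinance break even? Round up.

Current payment = 70,000 × 6.5%/12 / (1 − (1+0.0054167)^−48) = $1,660.05.
Refinanced payment = 60,886.82 × 0.0041667 / (1 − (1+0.0041667)^−48) = $1,402.18.
Monthly savings = $1,660.05 − $1,402.18 = $257.87.
Break-even = $1,000.00 / $257.87 = 3.88 → 4 months.

4 months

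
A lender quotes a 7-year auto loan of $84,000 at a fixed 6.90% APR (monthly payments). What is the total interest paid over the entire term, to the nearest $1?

At 6.90% the monthly rate is 0.0057500, so the payment is 84,000 × 0.0057500 / (1 − 1.0057500^−84) = $1,263.68.
Total paid = 84 × $1,263.68 = $106,149.12; interest = $106,149.12 − $84,000 = $22,149.12.

$22,149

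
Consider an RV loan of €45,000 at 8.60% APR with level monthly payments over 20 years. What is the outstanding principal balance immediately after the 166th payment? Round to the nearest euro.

With monthly rate i = 8.6%/12 = 0.0071667, the balance after k of n payments is P · [(1+i)^n − (1+i)^k] / [(1+i)^n − 1].
(1+0.0071667)^240 = 5.55037757 and (1+0.0071667)^166 = 3.27207373, so the balance is 45,000 × (5.55037757 − 3.27207373) / (5.55037757 − 1) = €22,530.81.

€22,531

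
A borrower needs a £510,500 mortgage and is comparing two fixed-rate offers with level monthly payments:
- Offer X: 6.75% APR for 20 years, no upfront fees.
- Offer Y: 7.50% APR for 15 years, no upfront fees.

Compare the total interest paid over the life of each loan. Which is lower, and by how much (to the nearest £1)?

Offer Y by £79,766

Offer X: monthly rate = 6.75%/12 = 0.0056250; payment = 510,500 × 0.0056250 / (1 − (1+0.0056250)^−240) = £3,881.66.
Total interest on Offer X = 240 × £3,881.66 − £510,500 = £421,098.40.
Offer Y: at 7.50% the monthly rate is 0.0062500, so the payment is 510,500 × 0.0062500 / (1 − 1.0062500^−180) = £4,732.40.
Total interest on Offer Y = 180 × £4,732.40 − £510,500 = £341,332.00.
Offer Y is lower by £79,766.40.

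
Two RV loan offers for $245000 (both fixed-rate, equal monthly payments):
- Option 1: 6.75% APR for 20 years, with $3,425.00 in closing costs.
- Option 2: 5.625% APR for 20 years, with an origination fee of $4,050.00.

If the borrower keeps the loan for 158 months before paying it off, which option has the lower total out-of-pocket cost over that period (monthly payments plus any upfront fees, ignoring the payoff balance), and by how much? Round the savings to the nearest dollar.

Option 2 by $24,690

Option 1: monthly rate = 6.75%/12 = 0.0056250; payment = 245,000 × 0.0056250 / (1 − (1+0.0056250)^−240) = $1,862.89.
Option 2: at 5.625% the monthly rate is 0.0046875, so the payment is 245,000 × 0.0046875 / (1 − 1.0046875^−240) = $1,702.67.
Over 158 months: Option 1 costs 158 × $1,862.89 + $3,425.00 = $297,761.62; Option 2 costs 158 × $1,702.67 + $4,050.00 = $273,071.86.
Option 2 is cheaper by $297,761.62 − $273,071.86 = $24,689.76.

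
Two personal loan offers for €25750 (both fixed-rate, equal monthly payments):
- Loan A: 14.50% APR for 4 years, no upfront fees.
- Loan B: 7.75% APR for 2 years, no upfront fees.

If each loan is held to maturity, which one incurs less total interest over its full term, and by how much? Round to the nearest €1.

Loan B by €6,206

Loan A: monthly rate = 14.5%/12 = 0.0120833; payment = 25,750 × 0.0120833 / (1 − (1+0.0120833)^−48) = €710.13.
Total interest on Loan A = 48 × €710.13 − €25,750 = €8,336.24.
Loan B: at 7.75% the monthly rate is 0.0064583, so the payment is 25,750 × 0.0064583 / (1 − 1.0064583^−24) = €1,161.67.
Total interest on Loan B = 24 × €1,161.67 − €25,750 = €2,130.08.
Loan B is lower by €6,206.16.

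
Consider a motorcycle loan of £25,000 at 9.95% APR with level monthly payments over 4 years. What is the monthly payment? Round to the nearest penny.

Monthly rate = 9.95%/12 = 0.0082917; payment = 25,000 × 0.0082917 / (1 − (1+0.0082917)^−48) = £633.46.

£633.46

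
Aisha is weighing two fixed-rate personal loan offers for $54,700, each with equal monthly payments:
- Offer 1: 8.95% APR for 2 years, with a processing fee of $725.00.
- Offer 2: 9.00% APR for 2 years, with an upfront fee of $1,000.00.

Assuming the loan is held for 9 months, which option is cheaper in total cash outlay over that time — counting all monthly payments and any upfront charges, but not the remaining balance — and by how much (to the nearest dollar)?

Offer 1 by $286

Offer 1: at 8.95% the monthly rate is 0.0074583, so the payment is 54,700 × 0.0074583 / (1 − 1.0074583^−24) = $2,497.70.
Offer 2: at 9.00% the monthly rate is 0.0075000, so the payment is 54,700 × 0.0075000 / (1 − 1.0075000^−24) = $2,498.96.
Over 9 months: Offer 1 costs 9 × $2,497.70 + $725.00 = $23,204.30; Offer 2 costs 9 × $2,498.96 + $1,000.00 = $23,490.64.
Offer 1 is cheaper by $23,490.64 − $23,204.30 = $286.34.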